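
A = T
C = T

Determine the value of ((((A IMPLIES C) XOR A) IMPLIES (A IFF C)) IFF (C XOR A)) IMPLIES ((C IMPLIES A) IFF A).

A IMPLIES C = T IMPLIES T = T
(A IMPLIES C) XOR A = T XOR T = F
A IFF C = T IFF T = T
((A IMPLIES C) XOR A) IMPLIES (A IFF C) = F IMPLIES T = T
C XOR A = T XOR T = F
(((A IMPLIES C) XOR A) IMPLIES (A IFF C)) IFF (C XOR A) = T IFF F = F
C IMPLIES A = T IMPLIES T = T
(C IMPLIES A) IFF A = T IFF T = T
((((A IMPLIES C) XOR A) IMPLIES (A IFF C)) IFF (C XOR A)) IMPLIES ((C IMPLIES A) IFF A) = F IMPLIES T = T

T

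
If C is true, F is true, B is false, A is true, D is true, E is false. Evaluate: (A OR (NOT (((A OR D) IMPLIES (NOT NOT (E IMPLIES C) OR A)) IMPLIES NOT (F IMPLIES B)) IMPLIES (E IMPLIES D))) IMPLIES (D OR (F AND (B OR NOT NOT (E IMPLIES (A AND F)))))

True

Substituting C=True, F=True, B=False, A=True, D=True, E=False:
A OR D = True OR True = True
E IMPLIES C = False IMPLIES True = True
NOT (E IMPLIES C) = NOT True = False
NOT NOT (E IMPLIES C) = NOT False = True
NOT NOT (E IMPLIES C) OR A = True OR True = True
(A OR D) IMPLIES (NOT NOT (E IMPLIES C) OR A) = True IMPLIES True = True
F IMPLIES B = True IMPLIES False = False
NOT (F IMPLIES B) = NOT False = True
((A OR D) IMPLIES (NOT NOT (E IMPLIES C) OR A)) IMPLIES NOT (F IMPLIES B) = True IMPLIES True = True
NOT (((A OR D) IMPLIES (NOT NOT (E IMPLIES C) OR A)) IMPLIES NOT (F IMPLIES B)) = NOT True = False
E IMPLIES D = False IMPLIES True = True
NOT (((A OR D) IMPLIES (NOT NOT (E IMPLIES C) OR A)) IMPLIES NOT (F IMPLIES B)) IMPLIES (E IMPLIES D) = False IMPLIES True = True
A OR (NOT (((A OR D) IMPLIES (NOT NOT (E IMPLIES C) OR A)) IMPLIES NOT (F IMPLIES B)) IMPLIES (E IMPLIES D)) = True OR True = True
A AND F = True AND True = True
E IMPLIES (A AND F) = False IMPLIES True = True
NOT (E IMPLIES (A AND F)) = NOT True = False
NOT NOT (E IMPLIES (A AND F)) = NOT False = True
B OR NOT NOT (E IMPLIES (A AND F)) = False OR True = True
F AND (B OR NOT NOT (E IMPLIES (A AND F))) = True AND True = True
D OR (F AND (B OR NOT NOT (E IMPLIES (A AND F)))) = True OR True = True
(A OR (NOT (((A OR D) IMPLIES (NOT NOT (E IMPLIES C) OR A)) IMPLIES NOT (F IMPLIES B)) IMPLIES (E IMPLIES D))) IMPLIES (D OR (F AND (B OR NOT NOT (E IMPLIES (A AND F))))) = True IMPLIES True = True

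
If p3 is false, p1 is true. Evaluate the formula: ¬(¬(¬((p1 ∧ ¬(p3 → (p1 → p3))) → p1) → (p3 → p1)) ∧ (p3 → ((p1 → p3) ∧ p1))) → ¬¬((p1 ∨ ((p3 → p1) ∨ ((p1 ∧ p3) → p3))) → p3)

p1 → p3 = T → F = F
p3 → (p1 → p3) = F → F = T
¬(p3 → (p1 → p3)) = ¬T = F
p1 ∧ ¬(p3 → (p1 → p3)) = T ∧ F = F
(p1 ∧ ¬(p3 → (p1 → p3))) → p1 = F → T = T
¬((p1 ∧ ¬(p3 → (p1 → p3))) → p1) = ¬T = F
p3 → p1 = F → T = T
¬((p1 ∧ ¬(p3 → (p1 → p3))) → p1) → (p3 → p1) = F → T = T
¬(¬((p1 ∧ ¬(p3 → (p1 → p3))) → p1) → (p3 → p1)) = ¬T = F
p1 → p3 = T → F = F
(p1 → p3) ∧ p1 = F ∧ T = F
p3 → ((p1 → p3) ∧ p1) = F → F = T
¬(¬((p1 ∧ ¬(p3 → (p1 → p3))) → p1) → (p3 → p1)) ∧ (p3 → ((p1 → p3) ∧ p1)) = F ∧ T = F
¬(¬(¬((p1 ∧ ¬(p3 → (p1 → p3))) → p1) → (p3 → p1)) ∧ (p3 → ((p1 → p3) ∧ p1))) = ¬F = T
p3 → p1 = F → T = T
p1 ∧ p3 = T ∧ F = F
(p1 ∧ p3) → p3 = F → F = T
(p3 → p1) ∨ ((p1 ∧ p3) → p3) = T ∨ T = T
p1 ∨ ((p3 → p1) ∨ ((p1 ∧ p3) → p3)) = T ∨ T = T
(p1 ∨ ((p3 → p1) ∨ ((p1 ∧ p3) → p3))) → p3 = T → F = F
¬((p1 ∨ ((p3 → p1) ∨ ((p1 ∧ p3) → p3))) → p3) = ¬F = T
¬¬((p1 ∨ ((p3 → p1) ∨ ((p1 ∧ p3) → p3))) → p3) = ¬T = F
¬(¬(¬((p1 ∧ ¬(p3 → (p1 → p3))) → p1) → (p3 → p1)) ∧ (p3 → ((p1 → p3) ∧ p1))) → ¬¬((p1 ∨ ((p3 → p1) ∨ ((p1 ∧ p3) → p3))) → p3) = T → F = F

F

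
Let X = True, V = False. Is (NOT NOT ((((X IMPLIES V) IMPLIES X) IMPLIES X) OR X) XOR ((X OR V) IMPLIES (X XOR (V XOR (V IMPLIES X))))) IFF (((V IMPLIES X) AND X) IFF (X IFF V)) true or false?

X IMPLIES V = True IMPLIES False = False
(X IMPLIES V) IMPLIES X = False IMPLIES True = True
((X IMPLIES V) IMPLIES X) IMPLIES X = True IMPLIES True = True
(((X IMPLIES V) IMPLIES X) IMPLIES X) OR X = True OR True = True
NOT ((((X IMPLIES V) IMPLIES X) IMPLIES X) OR X) = NOT True = False
NOT NOT ((((X IMPLIES V) IMPLIES X) IMPLIES X) OR X) = NOT False = True
X OR V = True OR False = True
V IMPLIES X = False IMPLIES True = True
V XOR (V IMPLIES X) = False XOR True = True
X XOR (V XOR (V IMPLIES X)) = True XOR True = False
(X OR V) IMPLIES (X XOR (V XOR (V IMPLIES X))) = True IMPLIES False = False
NOT NOT ((((X IMPLIES V) IMPLIES X) IMPLIES X) OR X) XOR ((X OR V) IMPLIES (X XOR (V XOR (V IMPLIES X)))) = True XOR False = True
V IMPLIES X = False IMPLIES True = True
(V IMPLIES X) AND X = True AND True = True
X IFF V = True IFF False = False
((V IMPLIES X) AND X) IFF (X IFF V) = True IFF False = False
(NOT NOT ((((X IMPLIES V) IMPLIES X) IMPLIES X) OR X) XOR ((X OR V) IMPLIES (X XOR (V XOR (V IMPLIES X))))) IFF (((V IMPLIES X) AND X) IFF (X IFF V)) = True IFF False = False

False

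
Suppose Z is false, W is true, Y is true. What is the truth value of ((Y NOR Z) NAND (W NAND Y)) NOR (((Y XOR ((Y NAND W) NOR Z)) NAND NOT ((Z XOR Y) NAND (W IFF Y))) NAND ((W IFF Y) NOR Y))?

false

Y NOR Z = true NOR false = false
W NAND Y = true NAND true = false
(Y NOR Z) NAND (W NAND Y) = false NAND false = true
Y NAND W = true NAND true = false
(Y NAND W) NOR Z = false NOR false = true
Y XOR ((Y NAND W) NOR Z) = true XOR true = false
Z XOR Y = false XOR true = true
W IFF Y = true IFF true = true
(Z XOR Y) NAND (W IFF Y) = true NAND true = false
NOT ((Z XOR Y) NAND (W IFF Y)) = NOT false = true
(Y XOR ((Y NAND W) NOR Z)) NAND NOT ((Z XOR Y) NAND (W IFF Y)) = false NAND true = true
W IFF Y = true IFF true = true
(W IFF Y) NOR Y = true NOR true = false
((Y XOR ((Y NAND W) NOR Z)) NAND NOT ((Z XOR Y) NAND (W IFF Y))) NAND ((W IFF Y) NOR Y) = true NAND false = true
((Y NOR Z) NAND (W NAND Y)) NOR (((Y XOR ((Y NAND W) NOR Z)) NAND NOT ((Z XOR Y) NAND (W IFF Y))) NAND ((W IFF Y) NOR Y)) = true NOR true = false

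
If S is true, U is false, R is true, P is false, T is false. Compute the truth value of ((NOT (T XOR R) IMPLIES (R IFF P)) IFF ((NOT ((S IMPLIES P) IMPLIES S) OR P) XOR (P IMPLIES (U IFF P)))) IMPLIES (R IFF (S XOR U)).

true

T XOR R = false XOR true = true
NOT (T XOR R) = NOT true = false
R IFF P = true IFF false = false
NOT (T XOR R) IMPLIES (R IFF P) = false IMPLIES false = true
S IMPLIES P = true IMPLIES false = false
(S IMPLIES P) IMPLIES S = false IMPLIES true = true
NOT ((S IMPLIES P) IMPLIES S) = NOT true = false
NOT ((S IMPLIES P) IMPLIES S) OR P = false OR false = false
U IFF P = false IFF false = true
P IMPLIES (U IFF P) = false IMPLIES true = true
(NOT ((S IMPLIES P) IMPLIES S) OR P) XOR (P IMPLIES (U IFF P)) = false XOR true = true
(NOT (T XOR R) IMPLIES (R IFF P)) IFF ((NOT ((S IMPLIES P) IMPLIES S) OR P) XOR (P IMPLIES (U IFF P))) = true IFF true = true
S XOR U = true XOR false = true
R IFF (S XOR U) = true IFF true = true
((NOT (T XOR R) IMPLIES (R IFF P)) IFF ((NOT ((S IMPLIES P) IMPLIES S) OR P) XOR (P IMPLIES (U IFF P)))) IMPLIES (R IFF (S XOR U)) = true IMPLIES true = true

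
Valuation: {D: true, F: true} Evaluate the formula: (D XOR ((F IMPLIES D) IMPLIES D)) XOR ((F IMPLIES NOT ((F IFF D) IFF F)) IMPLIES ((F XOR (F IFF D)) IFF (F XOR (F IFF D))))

F IMPLIES D = true IMPLIES true = true
(F IMPLIES D) IMPLIES D = true IMPLIES true = true
D XOR ((F IMPLIES D) IMPLIES D) = true XOR true = false
F IFF D = true IFF true = true
(F IFF D) IFF F = true IFF true = true
NOT ((F IFF D) IFF F) = NOT true = false
F IMPLIES NOT ((F IFF D) IFF F) = true IMPLIES false = false
F IFF D = true IFF true = true
F XOR (F IFF D) = true XOR true = false
F IFF D = true IFF true = true
F XOR (F IFF D) = true XOR true = false
(F XOR (F IFF D)) IFF (F XOR (F IFF D)) = false IFF false = true
(F IMPLIES NOT ((F IFF D) IFF F)) IMPLIES ((F XOR (F IFF D)) IFF (F XOR (F IFF D))) = false IMPLIES true = true
(D XOR ((F IMPLIES D) IMPLIES D)) XOR ((F IMPLIES NOT ((F IFF D) IFF F)) IMPLIES ((F XOR (F IFF D)) IFF (F XOR (F IFF D)))) = false XOR true = true

true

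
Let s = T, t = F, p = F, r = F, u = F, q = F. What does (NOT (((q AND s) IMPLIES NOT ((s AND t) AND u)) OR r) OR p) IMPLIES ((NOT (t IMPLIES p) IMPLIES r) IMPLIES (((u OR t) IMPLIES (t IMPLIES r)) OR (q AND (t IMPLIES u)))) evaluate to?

q AND s = F AND T = F
s AND t = T AND F = F
(s AND t) AND u = F AND F = F
NOT ((s AND t) AND u) = NOT F = T
(q AND s) IMPLIES NOT ((s AND t) AND u) = F IMPLIES T = T
((q AND s) IMPLIES NOT ((s AND t) AND u)) OR r = T OR F = T
NOT (((q AND s) IMPLIES NOT ((s AND t) AND u)) OR r) = NOT T = F
NOT (((q AND s) IMPLIES NOT ((s AND t) AND u)) OR r) OR p = F OR F = F
t IMPLIES p = F IMPLIES F = T
NOT (t IMPLIES p) = NOT T = F
NOT (t IMPLIES p) IMPLIES r = F IMPLIES F = T
u OR t = F OR F = F
t IMPLIES r = F IMPLIES F = T
(u OR t) IMPLIES (t IMPLIES r) = F IMPLIES T = T
t IMPLIES u = F IMPLIES F = T
q AND (t IMPLIES u) = F AND T = F
((u OR t) IMPLIES (t IMPLIES r)) OR (q AND (t IMPLIES u)) = T OR F = T
(NOT (t IMPLIES p) IMPLIES r) IMPLIES (((u OR t) IMPLIES (t IMPLIES r)) OR (q AND (t IMPLIES u))) = T IMPLIES T = T
(NOT (((q AND s) IMPLIES NOT ((s AND t) AND u)) OR r) OR p) IMPLIES ((NOT (t IMPLIES p) IMPLIES r) IMPLIES (((u OR t) IMPLIES (t IMPLIES r)) OR (q AND (t IMPLIES u)))) = F IMPLIES T = T

T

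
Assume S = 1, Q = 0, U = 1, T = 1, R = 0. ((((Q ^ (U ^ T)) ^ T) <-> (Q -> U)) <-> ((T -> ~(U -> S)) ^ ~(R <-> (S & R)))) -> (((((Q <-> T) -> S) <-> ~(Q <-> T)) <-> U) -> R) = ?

1

U ^ T = 1 ^ 1 = 0
Q ^ (U ^ T) = 0 ^ 0 = 0
(Q ^ (U ^ T)) ^ T = 0 ^ 1 = 1
Q -> U = 0 -> 1 = 1
((Q ^ (U ^ T)) ^ T) <-> (Q -> U) = 1 <-> 1 = 1
U -> S = 1 -> 1 = 1
~(U -> S) = ~1 = 0
T -> ~(U -> S) = 1 -> 0 = 0
S & R = 1 & 0 = 0
R <-> (S & R) = 0 <-> 0 = 1
~(R <-> (S & R)) = ~1 = 0
(T -> ~(U -> S)) ^ ~(R <-> (S & R)) = 0 ^ 0 = 0
(((Q ^ (U ^ T)) ^ T) <-> (Q -> U)) <-> ((T -> ~(U -> S)) ^ ~(R <-> (S & R))) = 1 <-> 0 = 0
Q <-> T = 0 <-> 1 = 0
(Q <-> T) -> S = 0 -> 1 = 1
Q <-> T = 0 <-> 1 = 0
~(Q <-> T) = ~0 = 1
((Q <-> T) -> S) <-> ~(Q <-> T) = 1 <-> 1 = 1
(((Q <-> T) -> S) <-> ~(Q <-> T)) <-> U = 1 <-> 1 = 1
((((Q <-> T) -> S) <-> ~(Q <-> T)) <-> U) -> R = 1 -> 0 = 0
((((Q ^ (U ^ T)) ^ T) <-> (Q -> U)) <-> ((T -> ~(U -> S)) ^ ~(R <-> (S & R)))) -> (((((Q <-> T) -> S) <-> ~(Q <-> T)) <-> U) -> R) = 0 -> 0 = 1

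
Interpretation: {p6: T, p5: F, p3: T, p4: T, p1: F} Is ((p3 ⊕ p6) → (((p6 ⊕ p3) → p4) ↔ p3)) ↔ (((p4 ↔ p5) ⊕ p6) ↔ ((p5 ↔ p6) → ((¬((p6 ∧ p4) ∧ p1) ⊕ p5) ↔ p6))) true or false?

p3 ⊕ p6 = T ⊕ T = F
p6 ⊕ p3 = T ⊕ T = F
(p6 ⊕ p3) → p4 = F → T = T
((p6 ⊕ p3) → p4) ↔ p3 = T ↔ T = T
(p3 ⊕ p6) → (((p6 ⊕ p3) → p4) ↔ p3) = F → T = T
p4 ↔ p5 = T ↔ F = F
(p4 ↔ p5) ⊕ p6 = F ⊕ T = T
p5 ↔ p6 = F ↔ T = F
p6 ∧ p4 = T ∧ T = T
(p6 ∧ p4) ∧ p1 = T ∧ F = F
¬((p6 ∧ p4) ∧ p1) = ¬F = T
¬((p6 ∧ p4) ∧ p1) ⊕ p5 = T ⊕ F = T
(¬((p6 ∧ p4) ∧ p1) ⊕ p5) ↔ p6 = T ↔ T = T
(p5 ↔ p6) → ((¬((p6 ∧ p4) ∧ p1) ⊕ p5) ↔ p6) = F → T = T
((p4 ↔ p5) ⊕ p6) ↔ ((p5 ↔ p6) → ((¬((p6 ∧ p4) ∧ p1) ⊕ p5) ↔ p6)) = T ↔ T = T
((p3 ⊕ p6) → (((p6 ⊕ p3) → p4) ↔ p3)) ↔ (((p4 ↔ p5) ⊕ p6) ↔ ((p5 ↔ p6) → ((¬((p6 ∧ p4) ∧ p1) ⊕ p5) ↔ p6))) = T ↔ T = T

T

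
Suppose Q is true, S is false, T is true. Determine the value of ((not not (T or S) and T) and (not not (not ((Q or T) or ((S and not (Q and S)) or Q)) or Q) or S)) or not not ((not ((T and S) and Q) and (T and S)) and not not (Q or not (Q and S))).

True

Substituting Q=True, S=False, T=True:
T or S = True or False = True
not (T or S) = not True = False
not not (T or S) = not False = True
not not (T or S) and T = True and True = True
Q or T = True or True = True
Q and S = True and False = False
not (Q and S) = not False = True
S and not (Q and S) = False and True = False
(S and not (Q and S)) or Q = False or True = True
(Q or T) or ((S and not (Q and S)) or Q) = True or True = True
not ((Q or T) or ((S and not (Q and S)) or Q)) = not True = False
not ((Q or T) or ((S and not (Q and S)) or Q)) or Q = False or True = True
not (not ((Q or T) or ((S and not (Q and S)) or Q)) or Q) = not True = False
not not (not ((Q or T) or ((S and not (Q and S)) or Q)) or Q) = not False = True
not not (not ((Q or T) or ((S and not (Q and S)) or Q)) or Q) or S = True or False = True
(not not (T or S) and T) and (not not (not ((Q or T) or ((S and not (Q and S)) or Q)) or Q) or S) = True and True = True
T and S = True and False = False
(T and S) and Q = False and True = False
not ((T and S) and Q) = not False = True
T and S = True and False = False
not ((T and S) and Q) and (T and S) = True and False = False
Q and S = True and False = False
not (Q and S) = not False = True
Q or not (Q and S) = True or True = True
not (Q or not (Q and S)) = not True = False
not not (Q or not (Q and S)) = not False = True
(not ((T and S) and Q) and (T and S)) and not not (Q or not (Q and S)) = False and True = False
not ((not ((T and S) and Q) and (T and S)) and not not (Q or not (Q and S))) = not False = True
not not ((not ((T and S) and Q) and (T and S)) and not not (Q or not (Q and S))) = not True = False
((not not (T or S) and T) and (not not (not ((Q or T) or ((S and not (Q and S)) or Q)) or Q) or S)) or not not ((not ((T and S) and Q) and (T and S)) and not not (Q or not (Q and S))) = True or False = True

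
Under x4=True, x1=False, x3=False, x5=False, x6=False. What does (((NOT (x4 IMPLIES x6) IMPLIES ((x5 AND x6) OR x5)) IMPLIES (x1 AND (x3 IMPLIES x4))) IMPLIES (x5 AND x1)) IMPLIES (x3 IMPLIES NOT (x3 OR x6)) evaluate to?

True

x4 IMPLIES x6 = True IMPLIES False = False
NOT (x4 IMPLIES x6) = NOT False = True
x5 AND x6 = False AND False = False
(x5 AND x6) OR x5 = False OR False = False
NOT (x4 IMPLIES x6) IMPLIES ((x5 AND x6) OR x5) = True IMPLIES False = False
x3 IMPLIES x4 = False IMPLIES True = True
x1 AND (x3 IMPLIES x4) = False AND True = False
(NOT (x4 IMPLIES x6) IMPLIES ((x5 AND x6) OR x5)) IMPLIES (x1 AND (x3 IMPLIES x4)) = False IMPLIES False = True
x5 AND x1 = False AND False = False
((NOT (x4 IMPLIES x6) IMPLIES ((x5 AND x6) OR x5)) IMPLIES (x1 AND (x3 IMPLIES x4))) IMPLIES (x5 AND x1) = True IMPLIES False = False
x3 OR x6 = False OR False = False
NOT (x3 OR x6) = NOT False = True
x3 IMPLIES NOT (x3 OR x6) = False IMPLIES True = True
(((NOT (x4 IMPLIES x6) IMPLIES ((x5 AND x6) OR x5)) IMPLIES (x1 AND (x3 IMPLIES x4))) IMPLIES (x5 AND x1)) IMPLIES (x3 IMPLIES NOT (x3 OR x6)) = False IMPLIES True = True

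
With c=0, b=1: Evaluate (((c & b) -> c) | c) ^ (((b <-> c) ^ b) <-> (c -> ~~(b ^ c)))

0

c & b = 0 & 1 = 0
(c & b) -> c = 0 -> 0 = 1
((c & b) -> c) | c = 1 | 0 = 1
b <-> c = 1 <-> 0 = 0
(b <-> c) ^ b = 0 ^ 1 = 1
b ^ c = 1 ^ 0 = 1
~(b ^ c) = ~1 = 0
~~(b ^ c) = ~0 = 1
c -> ~~(b ^ c) = 0 -> 1 = 1
((b <-> c) ^ b) <-> (c -> ~~(b ^ c)) = 1 <-> 1 = 1
(((c & b) -> c) | c) ^ (((b <-> c) ^ b) <-> (c -> ~~(b ^ c))) = 1 ^ 1 = 0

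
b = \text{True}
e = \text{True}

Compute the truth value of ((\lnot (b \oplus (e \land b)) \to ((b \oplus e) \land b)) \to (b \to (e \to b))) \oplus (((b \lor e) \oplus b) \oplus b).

e \land b = \text{True} \land \text{True} = \text{True}
b \oplus (e \land b) = \text{True} \oplus \text{True} = \text{False}
\lnot (b \oplus (e \land b)) = \lnot \text{False} = \text{True}
b \oplus e = \text{True} \oplus \text{True} = \text{False}
(b \oplus e) \land b = \text{False} \land \text{True} = \text{False}
\lnot (b \oplus (e \land b)) \to ((b \oplus e) \land b) = \text{True} \to \text{False} = \text{False}
e \to b = \text{True} \to \text{True} = \text{True}
b \to (e \to b) = \text{True} \to \text{True} = \text{True}
(\lnot (b \oplus (e \land b)) \to ((b \oplus e) \land b)) \to (b \to (e \to b)) = \text{False} \to \text{True} = \text{True}
b \lor e = \text{True} \lor \text{True} = \text{True}
(b \lor e) \oplus b = \text{True} \oplus \text{True} = \text{False}
((b \lor e) \oplus b) \oplus b = \text{False} \oplus \text{True} = \text{True}
((\lnot (b \oplus (e \land b)) \to ((b \oplus e) \land b)) \to (b \to (e \to b))) \oplus (((b \lor e) \oplus b) \oplus b) = \text{True} \oplus \text{True} = \text{False}

\text{False}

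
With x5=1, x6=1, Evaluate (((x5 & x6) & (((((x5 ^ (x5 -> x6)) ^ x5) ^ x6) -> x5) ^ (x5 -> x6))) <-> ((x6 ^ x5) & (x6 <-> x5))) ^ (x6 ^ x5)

1

x5 & x6 = 1 & 1 = 1
x5 -> x6 = 1 -> 1 = 1
x5 ^ (x5 -> x6) = 1 ^ 1 = 0
(x5 ^ (x5 -> x6)) ^ x5 = 0 ^ 1 = 1
((x5 ^ (x5 -> x6)) ^ x5) ^ x6 = 1 ^ 1 = 0
(((x5 ^ (x5 -> x6)) ^ x5) ^ x6) -> x5 = 0 -> 1 = 1
x5 -> x6 = 1 -> 1 = 1
((((x5 ^ (x5 -> x6)) ^ x5) ^ x6) -> x5) ^ (x5 -> x6) = 1 ^ 1 = 0
(x5 & x6) & (((((x5 ^ (x5 -> x6)) ^ x5) ^ x6) -> x5) ^ (x5 -> x6)) = 1 & 0 = 0
x6 ^ x5 = 1 ^ 1 = 0
x6 <-> x5 = 1 <-> 1 = 1
(x6 ^ x5) & (x6 <-> x5) = 0 & 1 = 0
((x5 & x6) & (((((x5 ^ (x5 -> x6)) ^ x5) ^ x6) -> x5) ^ (x5 -> x6))) <-> ((x6 ^ x5) & (x6 <-> x5)) = 0 <-> 0 = 1
x6 ^ x5 = 1 ^ 1 = 0
(((x5 & x6) & (((((x5 ^ (x5 -> x6)) ^ x5) ^ x6) -> x5) ^ (x5 -> x6))) <-> ((x6 ^ x5) & (x6 <-> x5))) ^ (x6 ^ x5) = 1 ^ 0 = 1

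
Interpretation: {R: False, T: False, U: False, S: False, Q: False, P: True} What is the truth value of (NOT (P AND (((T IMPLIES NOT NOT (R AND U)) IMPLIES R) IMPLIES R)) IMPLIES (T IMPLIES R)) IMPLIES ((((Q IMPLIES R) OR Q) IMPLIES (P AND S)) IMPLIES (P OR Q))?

True

Substituting R=False, T=False, U=False, S=False, Q=False, P=True:
R AND U = False AND False = False
NOT (R AND U) = NOT False = True
NOT NOT (R AND U) = NOT True = False
T IMPLIES NOT NOT (R AND U) = False IMPLIES False = True
(T IMPLIES NOT NOT (R AND U)) IMPLIES R = True IMPLIES False = False
((T IMPLIES NOT NOT (R AND U)) IMPLIES R) IMPLIES R = False IMPLIES False = True
P AND (((T IMPLIES NOT NOT (R AND U)) IMPLIES R) IMPLIES R) = True AND True = True
NOT (P AND (((T IMPLIES NOT NOT (R AND U)) IMPLIES R) IMPLIES R)) = NOT True = False
T IMPLIES R = False IMPLIES False = True
NOT (P AND (((T IMPLIES NOT NOT (R AND U)) IMPLIES R) IMPLIES R)) IMPLIES (T IMPLIES R) = False IMPLIES True = True
Q IMPLIES R = False IMPLIES False = True
(Q IMPLIES R) OR Q = True OR False = True
P AND S = True AND False = False
((Q IMPLIES R) OR Q) IMPLIES (P AND S) = True IMPLIES False = False
P OR Q = True OR False = True
(((Q IMPLIES R) OR Q) IMPLIES (P AND S)) IMPLIES (P OR Q) = False IMPLIES True = True
(NOT (P AND (((T IMPLIES NOT NOT (R AND U)) IMPLIES R) IMPLIES R)) IMPLIES (T IMPLIES R)) IMPLIES ((((Q IMPLIES R) OR Q) IMPLIES (P AND S)) IMPLIES (P OR Q)) = True IMPLIES True = True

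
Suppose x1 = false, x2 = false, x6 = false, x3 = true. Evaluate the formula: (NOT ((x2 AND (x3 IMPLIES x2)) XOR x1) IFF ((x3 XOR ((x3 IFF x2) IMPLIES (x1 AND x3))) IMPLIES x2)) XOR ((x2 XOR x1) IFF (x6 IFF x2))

true

x3 IMPLIES x2 = true IMPLIES false = false
x2 AND (x3 IMPLIES x2) = false AND false = false
(x2 AND (x3 IMPLIES x2)) XOR x1 = false XOR false = false
NOT ((x2 AND (x3 IMPLIES x2)) XOR x1) = NOT false = true
x3 IFF x2 = true IFF false = false
x1 AND x3 = false AND true = false
(x3 IFF x2) IMPLIES (x1 AND x3) = false IMPLIES false = true
x3 XOR ((x3 IFF x2) IMPLIES (x1 AND x3)) = true XOR true = false
(x3 XOR ((x3 IFF x2) IMPLIES (x1 AND x3))) IMPLIES x2 = false IMPLIES false = true
NOT ((x2 AND (x3 IMPLIES x2)) XOR x1) IFF ((x3 XOR ((x3 IFF x2) IMPLIES (x1 AND x3))) IMPLIES x2) = true IFF true = true
x2 XOR x1 = false XOR false = false
x6 IFF x2 = false IFF false = true
(x2 XOR x1) IFF (x6 IFF x2) = false IFF true = false
(NOT ((x2 AND (x3 IMPLIES x2)) XOR x1) IFF ((x3 XOR ((x3 IFF x2) IMPLIES (x1 AND x3))) IMPLIES x2)) XOR ((x2 XOR x1) IFF (x6 IFF x2)) = true XOR false = true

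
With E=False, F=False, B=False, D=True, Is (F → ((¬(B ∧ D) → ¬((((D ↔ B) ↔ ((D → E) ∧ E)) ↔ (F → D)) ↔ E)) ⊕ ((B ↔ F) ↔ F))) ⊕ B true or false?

True

B ∧ D = False ∧ True = False
¬(B ∧ D) = ¬False = True
D ↔ B = True ↔ False = False
D → E = True → False = False
(D → E) ∧ E = False ∧ False = False
(D ↔ B) ↔ ((D → E) ∧ E) = False ↔ False = True
F → D = False → True = True
((D ↔ B) ↔ ((D → E) ∧ E)) ↔ (F → D) = True ↔ True = True
(((D ↔ B) ↔ ((D → E) ∧ E)) ↔ (F → D)) ↔ E = True ↔ False = False
¬((((D ↔ B) ↔ ((D → E) ∧ E)) ↔ (F → D)) ↔ E) = ¬False = True
¬(B ∧ D) → ¬((((D ↔ B) ↔ ((D → E) ∧ E)) ↔ (F → D)) ↔ E) = True → True = True
B ↔ F = False ↔ False = True
(B ↔ F) ↔ F = True ↔ False = False
(¬(B ∧ D) → ¬((((D ↔ B) ↔ ((D → E) ∧ E)) ↔ (F → D)) ↔ E)) ⊕ ((B ↔ F) ↔ F) = True ⊕ False = True
F → ((¬(B ∧ D) → ¬((((D ↔ B) ↔ ((D → E) ∧ E)) ↔ (F → D)) ↔ E)) ⊕ ((B ↔ F) ↔ F)) = False → True = True
(F → ((¬(B ∧ D) → ¬((((D ↔ B) ↔ ((D → E) ∧ E)) ↔ (F → D)) ↔ E)) ⊕ ((B ↔ F) ↔ F))) ⊕ B = True ⊕ False = True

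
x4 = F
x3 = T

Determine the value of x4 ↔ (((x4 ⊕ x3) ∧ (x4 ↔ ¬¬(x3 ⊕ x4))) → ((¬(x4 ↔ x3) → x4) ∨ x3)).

x4 ⊕ x3 = F ⊕ T = T
x3 ⊕ x4 = T ⊕ F = T
¬(x3 ⊕ x4) = ¬T = F
¬¬(x3 ⊕ x4) = ¬F = T
x4 ↔ ¬¬(x3 ⊕ x4) = F ↔ T = F
(x4 ⊕ x3) ∧ (x4 ↔ ¬¬(x3 ⊕ x4)) = T ∧ F = F
x4 ↔ x3 = F ↔ T = F
¬(x4 ↔ x3) = ¬F = T
¬(x4 ↔ x3) → x4 = T → F = F
(¬(x4 ↔ x3) → x4) ∨ x3 = F ∨ T = T
((x4 ⊕ x3) ∧ (x4 ↔ ¬¬(x3 ⊕ x4))) → ((¬(x4 ↔ x3) → x4) ∨ x3) = F → T = T
x4 ↔ (((x4 ⊕ x3) ∧ (x4 ↔ ¬¬(x3 ⊕ x4))) → ((¬(x4 ↔ x3) → x4) ∨ x3)) = F ↔ T = F

F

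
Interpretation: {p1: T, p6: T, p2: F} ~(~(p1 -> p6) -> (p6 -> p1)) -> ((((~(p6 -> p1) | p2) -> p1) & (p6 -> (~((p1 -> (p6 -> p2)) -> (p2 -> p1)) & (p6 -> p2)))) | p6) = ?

T

p1 -> p6 = T -> T = T
~(p1 -> p6) = ~T = F
p6 -> p1 = T -> T = T
~(p1 -> p6) -> (p6 -> p1) = F -> T = T
~(~(p1 -> p6) -> (p6 -> p1)) = ~T = F
p6 -> p1 = T -> T = T
~(p6 -> p1) = ~T = F
~(p6 -> p1) | p2 = F | F = F
(~(p6 -> p1) | p2) -> p1 = F -> T = T
p6 -> p2 = T -> F = F
p1 -> (p6 -> p2) = T -> F = F
p2 -> p1 = F -> T = T
(p1 -> (p6 -> p2)) -> (p2 -> p1) = F -> T = T
~((p1 -> (p6 -> p2)) -> (p2 -> p1)) = ~T = F
p6 -> p2 = T -> F = F
~((p1 -> (p6 -> p2)) -> (p2 -> p1)) & (p6 -> p2) = F & F = F
p6 -> (~((p1 -> (p6 -> p2)) -> (p2 -> p1)) & (p6 -> p2)) = T -> F = F
((~(p6 -> p1) | p2) -> p1) & (p6 -> (~((p1 -> (p6 -> p2)) -> (p2 -> p1)) & (p6 -> p2))) = T & F = F
(((~(p6 -> p1) | p2) -> p1) & (p6 -> (~((p1 -> (p6 -> p2)) -> (p2 -> p1)) & (p6 -> p2)))) | p6 = F | T = T
~(~(p1 -> p6) -> (p6 -> p1)) -> ((((~(p6 -> p1) | p2) -> p1) & (p6 -> (~((p1 -> (p6 -> p2)) -> (p2 -> p1)) & (p6 -> p2)))) | p6) = F -> T = T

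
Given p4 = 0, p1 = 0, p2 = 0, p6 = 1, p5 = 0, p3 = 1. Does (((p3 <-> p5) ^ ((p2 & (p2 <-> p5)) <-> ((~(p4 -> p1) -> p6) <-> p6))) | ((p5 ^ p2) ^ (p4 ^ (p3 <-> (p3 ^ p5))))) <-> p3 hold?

1

p3 <-> p5 = 1 <-> 0 = 0
p2 <-> p5 = 0 <-> 0 = 1
p2 & (p2 <-> p5) = 0 & 1 = 0
p4 -> p1 = 0 -> 0 = 1
~(p4 -> p1) = ~1 = 0
~(p4 -> p1) -> p6 = 0 -> 1 = 1
(~(p4 -> p1) -> p6) <-> p6 = 1 <-> 1 = 1
(p2 & (p2 <-> p5)) <-> ((~(p4 -> p1) -> p6) <-> p6) = 0 <-> 1 = 0
(p3 <-> p5) ^ ((p2 & (p2 <-> p5)) <-> ((~(p4 -> p1) -> p6) <-> p6)) = 0 ^ 0 = 0
p5 ^ p2 = 0 ^ 0 = 0
p3 ^ p5 = 1 ^ 0 = 1
p3 <-> (p3 ^ p5) = 1 <-> 1 = 1
p4 ^ (p3 <-> (p3 ^ p5)) = 0 ^ 1 = 1
(p5 ^ p2) ^ (p4 ^ (p3 <-> (p3 ^ p5))) = 0 ^ 1 = 1
((p3 <-> p5) ^ ((p2 & (p2 <-> p5)) <-> ((~(p4 -> p1) -> p6) <-> p6))) | ((p5 ^ p2) ^ (p4 ^ (p3 <-> (p3 ^ p5)))) = 0 | 1 = 1
(((p3 <-> p5) ^ ((p2 & (p2 <-> p5)) <-> ((~(p4 -> p1) -> p6) <-> p6))) | ((p5 ^ p2) ^ (p4 ^ (p3 <-> (p3 ^ p5))))) <-> p3 = 1 <-> 1 = 1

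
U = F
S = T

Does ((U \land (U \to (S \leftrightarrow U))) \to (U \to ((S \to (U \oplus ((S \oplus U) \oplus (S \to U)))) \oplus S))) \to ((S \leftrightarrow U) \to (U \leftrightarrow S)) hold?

S \leftrightarrow U = T \leftrightarrow F = F
U \to (S \leftrightarrow U) = F \to F = T
U \land (U \to (S \leftrightarrow U)) = F \land T = F
S \oplus U = T \oplus F = T
S \to U = T \to F = F
(S \oplus U) \oplus (S \to U) = T \oplus F = T
U \oplus ((S \oplus U) \oplus (S \to U)) = F \oplus T = T
S \to (U \oplus ((S \oplus U) \oplus (S \to U))) = T \to T = T
(S \to (U \oplus ((S \oplus U) \oplus (S \to U)))) \oplus S = T \oplus T = F
U \to ((S \to (U \oplus ((S \oplus U) \oplus (S \to U)))) \oplus S) = F \to F = T
(U \land (U \to (S \leftrightarrow U))) \to (U \to ((S \to (U \oplus ((S \oplus U) \oplus (S \to U)))) \oplus S)) = F \to T = T
S \leftrightarrow U = T \leftrightarrow F = F
U \leftrightarrow S = F \leftrightarrow T = F
(S \leftrightarrow U) \to (U \leftrightarrow S) = F \to F = T
((U \land (U \to (S \leftrightarrow U))) \to (U \to ((S \to (U \oplus ((S \oplus U) \oplus (S \to U)))) \oplus S))) \to ((S \leftrightarrow U) \to (U \leftrightarrow S)) = T \to T = T

T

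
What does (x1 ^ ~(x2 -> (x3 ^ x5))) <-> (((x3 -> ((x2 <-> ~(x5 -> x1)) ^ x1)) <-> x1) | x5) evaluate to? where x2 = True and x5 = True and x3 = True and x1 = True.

x3 ^ x5 = True ^ True = False
x2 -> (x3 ^ x5) = True -> False = False
~(x2 -> (x3 ^ x5)) = ~False = True
x1 ^ ~(x2 -> (x3 ^ x5)) = True ^ True = False
x5 -> x1 = True -> True = True
~(x5 -> x1) = ~True = False
x2 <-> ~(x5 -> x1) = True <-> False = False
(x2 <-> ~(x5 -> x1)) ^ x1 = False ^ True = True
x3 -> ((x2 <-> ~(x5 -> x1)) ^ x1) = True -> True = True
(x3 -> ((x2 <-> ~(x5 -> x1)) ^ x1)) <-> x1 = True <-> True = True
((x3 -> ((x2 <-> ~(x5 -> x1)) ^ x1)) <-> x1) | x5 = True | True = True
(x1 ^ ~(x2 -> (x3 ^ x5))) <-> (((x3 -> ((x2 <-> ~(x5 -> x1)) ^ x1)) <-> x1) | x5) = False <-> True = False

False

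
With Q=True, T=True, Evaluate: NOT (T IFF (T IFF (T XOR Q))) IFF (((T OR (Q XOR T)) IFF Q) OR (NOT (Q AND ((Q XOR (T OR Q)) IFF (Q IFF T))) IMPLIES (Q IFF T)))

T XOR Q = True XOR True = False
T IFF (T XOR Q) = True IFF False = False
T IFF (T IFF (T XOR Q)) = True IFF False = False
NOT (T IFF (T IFF (T XOR Q))) = NOT False = True
Q XOR T = True XOR True = False
T OR (Q XOR T) = True OR False = True
(T OR (Q XOR T)) IFF Q = True IFF True = True
T OR Q = True OR True = True
Q XOR (T OR Q) = True XOR True = False
Q IFF T = True IFF True = True
(Q XOR (T OR Q)) IFF (Q IFF T) = False IFF True = False
Q AND ((Q XOR (T OR Q)) IFF (Q IFF T)) = True AND False = False
NOT (Q AND ((Q XOR (T OR Q)) IFF (Q IFF T))) = NOT False = True
Q IFF T = True IFF True = True
NOT (Q AND ((Q XOR (T OR Q)) IFF (Q IFF T))) IMPLIES (Q IFF T) = True IMPLIES True = True
((T OR (Q XOR T)) IFF Q) OR (NOT (Q AND ((Q XOR (T OR Q)) IFF (Q IFF T))) IMPLIES (Q IFF T)) = True OR True = True
NOT (T IFF (T IFF (T XOR Q))) IFF (((T OR (Q XOR T)) IFF Q) OR (NOT (Q AND ((Q XOR (T OR Q)) IFF (Q IFF T))) IMPLIES (Q IFF T))) = True IFF True = True

True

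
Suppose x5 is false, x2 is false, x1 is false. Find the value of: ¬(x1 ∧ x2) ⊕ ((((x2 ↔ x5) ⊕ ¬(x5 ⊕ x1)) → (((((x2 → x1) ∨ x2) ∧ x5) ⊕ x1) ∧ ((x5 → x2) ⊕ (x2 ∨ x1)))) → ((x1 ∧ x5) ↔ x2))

False

x1 ∧ x2 = False ∧ False = False
¬(x1 ∧ x2) = ¬False = True
x2 ↔ x5 = False ↔ False = True
x5 ⊕ x1 = False ⊕ False = False
¬(x5 ⊕ x1) = ¬False = True
(x2 ↔ x5) ⊕ ¬(x5 ⊕ x1) = True ⊕ True = False
x2 → x1 = False → False = True
(x2 → x1) ∨ x2 = True ∨ False = True
((x2 → x1) ∨ x2) ∧ x5 = True ∧ False = False
(((x2 → x1) ∨ x2) ∧ x5) ⊕ x1 = False ⊕ False = False
x5 → x2 = False → False = True
x2 ∨ x1 = False ∨ False = False
(x5 → x2) ⊕ (x2 ∨ x1) = True ⊕ False = True
((((x2 → x1) ∨ x2) ∧ x5) ⊕ x1) ∧ ((x5 → x2) ⊕ (x2 ∨ x1)) = False ∧ True = False
((x2 ↔ x5) ⊕ ¬(x5 ⊕ x1)) → (((((x2 → x1) ∨ x2) ∧ x5) ⊕ x1) ∧ ((x5 → x2) ⊕ (x2 ∨ x1))) = False → False = True
x1 ∧ x5 = False ∧ False = False
(x1 ∧ x5) ↔ x2 = False ↔ False = True
(((x2 ↔ x5) ⊕ ¬(x5 ⊕ x1)) → (((((x2 → x1) ∨ x2) ∧ x5) ⊕ x1) ∧ ((x5 → x2) ⊕ (x2 ∨ x1)))) → ((x1 ∧ x5) ↔ x2) = True → True = True
¬(x1 ∧ x2) ⊕ ((((x2 ↔ x5) ⊕ ¬(x5 ⊕ x1)) → (((((x2 → x1) ∨ x2) ∧ x5) ⊕ x1) ∧ ((x5 → x2) ⊕ (x2 ∨ x1)))) → ((x1 ∧ x5) ↔ x2)) = True ⊕ True = False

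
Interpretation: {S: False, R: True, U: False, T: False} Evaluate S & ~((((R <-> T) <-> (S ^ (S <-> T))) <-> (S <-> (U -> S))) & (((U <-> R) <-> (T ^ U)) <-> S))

R <-> T = True <-> False = False
S <-> T = False <-> False = True
S ^ (S <-> T) = False ^ True = True
(R <-> T) <-> (S ^ (S <-> T)) = False <-> True = False
U -> S = False -> False = True
S <-> (U -> S) = False <-> True = False
((R <-> T) <-> (S ^ (S <-> T))) <-> (S <-> (U -> S)) = False <-> False = True
U <-> R = False <-> True = False
T ^ U = False ^ False = False
(U <-> R) <-> (T ^ U) = False <-> False = True
((U <-> R) <-> (T ^ U)) <-> S = True <-> False = False
(((R <-> T) <-> (S ^ (S <-> T))) <-> (S <-> (U -> S))) & (((U <-> R) <-> (T ^ U)) <-> S) = True & False = False
~((((R <-> T) <-> (S ^ (S <-> T))) <-> (S <-> (U -> S))) & (((U <-> R) <-> (T ^ U)) <-> S)) = ~False = True
S & ~((((R <-> T) <-> (S ^ (S <-> T))) <-> (S <-> (U -> S))) & (((U <-> R) <-> (T ^ U)) <-> S)) = False & True = False

False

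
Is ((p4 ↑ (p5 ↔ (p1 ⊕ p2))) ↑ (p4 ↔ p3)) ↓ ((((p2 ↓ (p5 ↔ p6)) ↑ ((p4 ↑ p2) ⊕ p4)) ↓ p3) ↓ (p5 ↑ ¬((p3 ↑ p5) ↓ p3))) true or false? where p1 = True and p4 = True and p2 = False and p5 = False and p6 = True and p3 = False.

False

Substituting p1=True, p4=True, p2=False, p5=False, p6=True, p3=False:
p1 ⊕ p2 = True ⊕ False = True
p5 ↔ (p1 ⊕ p2) = False ↔ True = False
p4 ↑ (p5 ↔ (p1 ⊕ p2)) = True ↑ False = True
p4 ↔ p3 = True ↔ False = False
(p4 ↑ (p5 ↔ (p1 ⊕ p2))) ↑ (p4 ↔ p3) = True ↑ False = True
p5 ↔ p6 = False ↔ True = False
p2 ↓ (p5 ↔ p6) = False ↓ False = True
p4 ↑ p2 = True ↑ False = True
(p4 ↑ p2) ⊕ p4 = True ⊕ True = False
(p2 ↓ (p5 ↔ p6)) ↑ ((p4 ↑ p2) ⊕ p4) = True ↑ False = True
((p2 ↓ (p5 ↔ p6)) ↑ ((p4 ↑ p2) ⊕ p4)) ↓ p3 = True ↓ False = False
p3 ↑ p5 = False ↑ False = True
(p3 ↑ p5) ↓ p3 = True ↓ False = False
¬((p3 ↑ p5) ↓ p3) = ¬False = True
p5 ↑ ¬((p3 ↑ p5) ↓ p3) = False ↑ True = True
(((p2 ↓ (p5 ↔ p6)) ↑ ((p4 ↑ p2) ⊕ p4)) ↓ p3) ↓ (p5 ↑ ¬((p3 ↑ p5) ↓ p3)) = False ↓ True = False
((p4 ↑ (p5 ↔ (p1 ⊕ p2))) ↑ (p4 ↔ p3)) ↓ ((((p2 ↓ (p5 ↔ p6)) ↑ ((p4 ↑ p2) ⊕ p4)) ↓ p3) ↓ (p5 ↑ ¬((p3 ↑ p5) ↓ p3))) = True ↓ False = False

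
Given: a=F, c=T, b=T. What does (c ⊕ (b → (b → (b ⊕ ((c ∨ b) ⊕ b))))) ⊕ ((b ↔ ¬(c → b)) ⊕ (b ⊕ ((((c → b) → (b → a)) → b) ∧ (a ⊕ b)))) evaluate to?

c ∨ b = T ∨ T = T
(c ∨ b) ⊕ b = T ⊕ T = F
b ⊕ ((c ∨ b) ⊕ b) = T ⊕ F = T
b → (b ⊕ ((c ∨ b) ⊕ b)) = T → T = T
b → (b → (b ⊕ ((c ∨ b) ⊕ b))) = T → T = T
c ⊕ (b → (b → (b ⊕ ((c ∨ b) ⊕ b)))) = T ⊕ T = F
c → b = T → T = T
¬(c → b) = ¬T = F
b ↔ ¬(c → b) = T ↔ F = F
c → b = T → T = T
b → a = T → F = F
(c → b) → (b → a) = T → F = F
((c → b) → (b → a)) → b = F → T = T
a ⊕ b = F ⊕ T = T
(((c → b) → (b → a)) → b) ∧ (a ⊕ b) = T ∧ T = T
b ⊕ ((((c → b) → (b → a)) → b) ∧ (a ⊕ b)) = T ⊕ T = F
(b ↔ ¬(c → b)) ⊕ (b ⊕ ((((c → b) → (b → a)) → b) ∧ (a ⊕ b))) = F ⊕ F = F
(c ⊕ (b → (b → (b ⊕ ((c ∨ b) ⊕ b))))) ⊕ ((b ↔ ¬(c → b)) ⊕ (b ⊕ ((((c → b) → (b → a)) → b) ∧ (a ⊕ b)))) = F ⊕ F = F

F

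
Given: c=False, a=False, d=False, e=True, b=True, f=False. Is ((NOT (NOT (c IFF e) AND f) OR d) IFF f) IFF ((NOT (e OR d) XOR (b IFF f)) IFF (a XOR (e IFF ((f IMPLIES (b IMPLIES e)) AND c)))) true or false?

c IFF e = False IFF True = False
NOT (c IFF e) = NOT False = True
NOT (c IFF e) AND f = True AND False = False
NOT (NOT (c IFF e) AND f) = NOT False = True
NOT (NOT (c IFF e) AND f) OR d = True OR False = True
(NOT (NOT (c IFF e) AND f) OR d) IFF f = True IFF False = False
e OR d = True OR False = True
NOT (e OR d) = NOT True = False
b IFF f = True IFF False = False
NOT (e OR d) XOR (b IFF f) = False XOR False = False
b IMPLIES e = True IMPLIES True = True
f IMPLIES (b IMPLIES e) = False IMPLIES True = True
(f IMPLIES (b IMPLIES e)) AND c = True AND False = False
e IFF ((f IMPLIES (b IMPLIES e)) AND c) = True IFF False = False
a XOR (e IFF ((f IMPLIES (b IMPLIES e)) AND c)) = False XOR False = False
(NOT (e OR d) XOR (b IFF f)) IFF (a XOR (e IFF ((f IMPLIES (b IMPLIES e)) AND c))) = False IFF False = True
((NOT (NOT (c IFF e) AND f) OR d) IFF f) IFF ((NOT (e OR d) XOR (b IFF f)) IFF (a XOR (e IFF ((f IMPLIES (b IMPLIES e)) AND c)))) = False IFF True = False

False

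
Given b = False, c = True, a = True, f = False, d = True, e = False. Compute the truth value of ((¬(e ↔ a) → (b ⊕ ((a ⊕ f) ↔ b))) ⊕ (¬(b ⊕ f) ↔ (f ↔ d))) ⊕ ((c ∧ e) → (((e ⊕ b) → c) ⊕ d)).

True

e ↔ a = False ↔ True = False
¬(e ↔ a) = ¬False = True
a ⊕ f = True ⊕ False = True
(a ⊕ f) ↔ b = True ↔ False = False
b ⊕ ((a ⊕ f) ↔ b) = False ⊕ False = False
¬(e ↔ a) → (b ⊕ ((a ⊕ f) ↔ b)) = True → False = False
b ⊕ f = False ⊕ False = False
¬(b ⊕ f) = ¬False = True
f ↔ d = False ↔ True = False
¬(b ⊕ f) ↔ (f ↔ d) = True ↔ False = False
(¬(e ↔ a) → (b ⊕ ((a ⊕ f) ↔ b))) ⊕ (¬(b ⊕ f) ↔ (f ↔ d)) = False ⊕ False = False
c ∧ e = True ∧ False = False
e ⊕ b = False ⊕ False = False
(e ⊕ b) → c = False → True = True
((e ⊕ b) → c) ⊕ d = True ⊕ True = False
(c ∧ e) → (((e ⊕ b) → c) ⊕ d) = False → False = True
((¬(e ↔ a) → (b ⊕ ((a ⊕ f) ↔ b))) ⊕ (¬(b ⊕ f) ↔ (f ↔ d))) ⊕ ((c ∧ e) → (((e ⊕ b) → c) ⊕ d)) = False ⊕ True = True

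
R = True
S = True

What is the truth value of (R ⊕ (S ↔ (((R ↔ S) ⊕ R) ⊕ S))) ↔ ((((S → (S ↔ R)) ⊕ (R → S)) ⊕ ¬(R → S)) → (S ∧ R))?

False

R ↔ S = True ↔ True = True
(R ↔ S) ⊕ R = True ⊕ True = False
((R ↔ S) ⊕ R) ⊕ S = False ⊕ True = True
S ↔ (((R ↔ S) ⊕ R) ⊕ S) = True ↔ True = True
R ⊕ (S ↔ (((R ↔ S) ⊕ R) ⊕ S)) = True ⊕ True = False
S ↔ R = True ↔ True = True
S → (S ↔ R) = True → True = True
R → S = True → True = True
(S → (S ↔ R)) ⊕ (R → S) = True ⊕ True = False
R → S = True → True = True
¬(R → S) = ¬True = False
((S → (S ↔ R)) ⊕ (R → S)) ⊕ ¬(R → S) = False ⊕ False = False
S ∧ R = True ∧ True = True
(((S → (S ↔ R)) ⊕ (R → S)) ⊕ ¬(R → S)) → (S ∧ R) = False → True = True
(R ⊕ (S ↔ (((R ↔ S) ⊕ R) ⊕ S))) ↔ ((((S → (S ↔ R)) ⊕ (R → S)) ⊕ ¬(R → S)) → (S ∧ R)) = False ↔ True = False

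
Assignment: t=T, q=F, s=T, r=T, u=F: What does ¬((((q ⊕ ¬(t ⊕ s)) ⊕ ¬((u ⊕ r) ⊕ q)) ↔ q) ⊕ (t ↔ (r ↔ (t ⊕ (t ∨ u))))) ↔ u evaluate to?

F

t ⊕ s = T ⊕ T = F
¬(t ⊕ s) = ¬F = T
q ⊕ ¬(t ⊕ s) = F ⊕ T = T
u ⊕ r = F ⊕ T = T
(u ⊕ r) ⊕ q = T ⊕ F = T
¬((u ⊕ r) ⊕ q) = ¬T = F
(q ⊕ ¬(t ⊕ s)) ⊕ ¬((u ⊕ r) ⊕ q) = T ⊕ F = T
((q ⊕ ¬(t ⊕ s)) ⊕ ¬((u ⊕ r) ⊕ q)) ↔ q = T ↔ F = F
t ∨ u = T ∨ F = T
t ⊕ (t ∨ u) = T ⊕ T = F
r ↔ (t ⊕ (t ∨ u)) = T ↔ F = F
t ↔ (r ↔ (t ⊕ (t ∨ u))) = T ↔ F = F
(((q ⊕ ¬(t ⊕ s)) ⊕ ¬((u ⊕ r) ⊕ q)) ↔ q) ⊕ (t ↔ (r ↔ (t ⊕ (t ∨ u)))) = F ⊕ F = F
¬((((q ⊕ ¬(t ⊕ s)) ⊕ ¬((u ⊕ r) ⊕ q)) ↔ q) ⊕ (t ↔ (r ↔ (t ⊕ (t ∨ u))))) = ¬F = T
¬((((q ⊕ ¬(t ⊕ s)) ⊕ ¬((u ⊕ r) ⊕ q)) ↔ q) ⊕ (t ↔ (r ↔ (t ⊕ (t ∨ u))))) ↔ u = T ↔ F = F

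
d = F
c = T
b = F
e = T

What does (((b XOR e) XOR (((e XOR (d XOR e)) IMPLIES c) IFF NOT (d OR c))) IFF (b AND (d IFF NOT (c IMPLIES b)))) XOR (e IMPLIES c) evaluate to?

b XOR e = F XOR T = T
d XOR e = F XOR T = T
e XOR (d XOR e) = T XOR T = F
(e XOR (d XOR e)) IMPLIES c = F IMPLIES T = T
d OR c = F OR T = T
NOT (d OR c) = NOT T = F
((e XOR (d XOR e)) IMPLIES c) IFF NOT (d OR c) = T IFF F = F
(b XOR e) XOR (((e XOR (d XOR e)) IMPLIES c) IFF NOT (d OR c)) = T XOR F = T
c IMPLIES b = T IMPLIES F = F
NOT (c IMPLIES b) = NOT F = T
d IFF NOT (c IMPLIES b) = F IFF T = F
b AND (d IFF NOT (c IMPLIES b)) = F AND F = F
((b XOR e) XOR (((e XOR (d XOR e)) IMPLIES c) IFF NOT (d OR c))) IFF (b AND (d IFF NOT (c IMPLIES b))) = T IFF F = F
e IMPLIES c = T IMPLIES T = T
(((b XOR e) XOR (((e XOR (d XOR e)) IMPLIES c) IFF NOT (d OR c))) IFF (b AND (d IFF NOT (c IMPLIES b)))) XOR (e IMPLIES c) = F XOR T = T

T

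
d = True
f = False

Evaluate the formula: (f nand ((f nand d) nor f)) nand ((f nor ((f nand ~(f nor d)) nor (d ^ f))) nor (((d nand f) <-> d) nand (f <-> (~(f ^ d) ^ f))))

f nand d = False nand True = True
(f nand d) nor f = True nor False = False
f nand ((f nand d) nor f) = False nand False = True
f nor d = False nor True = False
~(f nor d) = ~False = True
f nand ~(f nor d) = False nand True = True
d ^ f = True ^ False = True
(f nand ~(f nor d)) nor (d ^ f) = True nor True = False
f nor ((f nand ~(f nor d)) nor (d ^ f)) = False nor False = True
d nand f = True nand False = True
(d nand f) <-> d = True <-> True = True
f ^ d = False ^ True = True
~(f ^ d) = ~True = False
~(f ^ d) ^ f = False ^ False = False
f <-> (~(f ^ d) ^ f) = False <-> False = True
((d nand f) <-> d) nand (f <-> (~(f ^ d) ^ f)) = True nand True = False
(f nor ((f nand ~(f nor d)) nor (d ^ f))) nor (((d nand f) <-> d) nand (f <-> (~(f ^ d) ^ f))) = True nor False = False
(f nand ((f nand d) nor f)) nand ((f nor ((f nand ~(f nor d)) nor (d ^ f))) nor (((d nand f) <-> d) nand (f <-> (~(f ^ d) ^ f)))) = True nand False = True

True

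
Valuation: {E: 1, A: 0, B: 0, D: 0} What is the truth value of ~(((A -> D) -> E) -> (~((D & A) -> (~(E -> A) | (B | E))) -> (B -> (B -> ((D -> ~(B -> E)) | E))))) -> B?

1

A -> D = 0 -> 0 = 1
(A -> D) -> E = 1 -> 1 = 1
D & A = 0 & 0 = 0
E -> A = 1 -> 0 = 0
~(E -> A) = ~0 = 1
B | E = 0 | 1 = 1
~(E -> A) | (B | E) = 1 | 1 = 1
(D & A) -> (~(E -> A) | (B | E)) = 0 -> 1 = 1
~((D & A) -> (~(E -> A) | (B | E))) = ~1 = 0
B -> E = 0 -> 1 = 1
~(B -> E) = ~1 = 0
D -> ~(B -> E) = 0 -> 0 = 1
(D -> ~(B -> E)) | E = 1 | 1 = 1
B -> ((D -> ~(B -> E)) | E) = 0 -> 1 = 1
B -> (B -> ((D -> ~(B -> E)) | E)) = 0 -> 1 = 1
~((D & A) -> (~(E -> A) | (B | E))) -> (B -> (B -> ((D -> ~(B -> E)) | E))) = 0 -> 1 = 1
((A -> D) -> E) -> (~((D & A) -> (~(E -> A) | (B | E))) -> (B -> (B -> ((D -> ~(B -> E)) | E)))) = 1 -> 1 = 1
~(((A -> D) -> E) -> (~((D & A) -> (~(E -> A) | (B | E))) -> (B -> (B -> ((D -> ~(B -> E)) | E))))) = ~1 = 0
~(((A -> D) -> E) -> (~((D & A) -> (~(E -> A) | (B | E))) -> (B -> (B -> ((D -> ~(B -> E)) | E))))) -> B = 0 -> 0 = 1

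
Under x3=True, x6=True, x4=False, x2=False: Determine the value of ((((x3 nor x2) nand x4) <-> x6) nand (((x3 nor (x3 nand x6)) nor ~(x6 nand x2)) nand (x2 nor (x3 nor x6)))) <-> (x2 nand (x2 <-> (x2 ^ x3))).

True

x3 nor x2 = True nor False = False
(x3 nor x2) nand x4 = False nand False = True
((x3 nor x2) nand x4) <-> x6 = True <-> True = True
x3 nand x6 = True nand True = False
x3 nor (x3 nand x6) = True nor False = False
x6 nand x2 = True nand False = True
~(x6 nand x2) = ~True = False
(x3 nor (x3 nand x6)) nor ~(x6 nand x2) = False nor False = True
x3 nor x6 = True nor True = False
x2 nor (x3 nor x6) = False nor False = True
((x3 nor (x3 nand x6)) nor ~(x6 nand x2)) nand (x2 nor (x3 nor x6)) = True nand True = False
(((x3 nor x2) nand x4) <-> x6) nand (((x3 nor (x3 nand x6)) nor ~(x6 nand x2)) nand (x2 nor (x3 nor x6))) = True nand False = True
x2 ^ x3 = False ^ True = True
x2 <-> (x2 ^ x3) = False <-> True = False
x2 nand (x2 <-> (x2 ^ x3)) = False nand False = True
((((x3 nor x2) nand x4) <-> x6) nand (((x3 nor (x3 nand x6)) nor ~(x6 nand x2)) nand (x2 nor (x3 nor x6)))) <-> (x2 nand (x2 <-> (x2 ^ x3))) = True <-> True = True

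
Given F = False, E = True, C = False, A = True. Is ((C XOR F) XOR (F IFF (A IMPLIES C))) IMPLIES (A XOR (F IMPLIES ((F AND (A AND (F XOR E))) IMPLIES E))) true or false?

False

C XOR F = False XOR False = False
A IMPLIES C = True IMPLIES False = False
F IFF (A IMPLIES C) = False IFF False = True
(C XOR F) XOR (F IFF (A IMPLIES C)) = False XOR True = True
F XOR E = False XOR True = True
A AND (F XOR E) = True AND True = True
F AND (A AND (F XOR E)) = False AND True = False
(F AND (A AND (F XOR E))) IMPLIES E = False IMPLIES True = True
F IMPLIES ((F AND (A AND (F XOR E))) IMPLIES E) = False IMPLIES True = True
A XOR (F IMPLIES ((F AND (A AND (F XOR E))) IMPLIES E)) = True XOR True = False
((C XOR F) XOR (F IFF (A IMPLIES C))) IMPLIES (A XOR (F IMPLIES ((F AND (A AND (F XOR E))) IMPLIES E))) = True IMPLIES False = False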